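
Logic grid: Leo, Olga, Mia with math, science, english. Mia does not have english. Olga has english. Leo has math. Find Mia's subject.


From clues:
  Leo → math
  Olga → english
By elimination, Mia gets the remaining.

science


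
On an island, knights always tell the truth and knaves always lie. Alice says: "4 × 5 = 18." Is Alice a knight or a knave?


Statement: "4 × 5 = 18."
Actual: 4 × 5 = 20
Claimed: 18
Statement is FALSE → Alice lies → Knave

Knave


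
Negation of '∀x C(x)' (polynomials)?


Original: ∀x C(x)
Rule: ¬∀→∃, ¬∃→∀, negate predicate.
Negation: ∃x ¬C(x)

∃x ¬C(x)


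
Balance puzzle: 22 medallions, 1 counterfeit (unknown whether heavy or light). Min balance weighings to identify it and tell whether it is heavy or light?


Let n = 22. 44 possibilities (n medallions × lighter/heavier); each weighing has 3 outcomes.
Bound for k weighings: say the first weighing puts j medallions on each pan. If it tips, the 2j weighed medallions remain suspects (each with a known direction) and k-1 weighings give 3^(k-1) outcomes; 3^(k-1) is odd, so 2j ≤ 3^(k-1) - 1. If it balances, the n - 2j unweighed medallions remain with direction unknown: 2(n - 2j) ≤ 3^(k-1) - 1 by the same parity argument. Adding, n ≤ (3^(k-1) - 1) + (3^(k-1) - 1)/2 = (3^k - 3)/2, and the classical three-group strategy achieves this (3 medallions in 2 weighings, 12 in 3, 39 in 4, 120 in 5).
So we need the smallest k with (3^k - 3)/2 ≥ 22.
k = 3: (3^3 - 3)/2 = 12 < 22 ✗
k = 4: (3^4 - 3)/2 = 39 ≥ 22 ✓

4


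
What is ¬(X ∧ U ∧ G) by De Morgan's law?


De Morgan's law: ¬(P ∧ Q ∧ R) ≡ ¬P ∨ ¬Q ∨ ¬R
¬(X ∧ U ∧ G) = ¬X ∨ ¬U ∨ ¬G

¬X ∨ ¬U ∨ ¬G


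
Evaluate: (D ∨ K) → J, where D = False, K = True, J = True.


D = False, K = True, J = True
Step 1: D ∨ K = False OR True = True
Step 2: (True) → J: false only when antecedent=True and J=False.
Result: True

True


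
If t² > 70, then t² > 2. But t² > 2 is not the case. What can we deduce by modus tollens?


Modus tollens: P → Q, ¬Q ⊢ ¬P
P: t² > 70
Q: t² > 2
We have P → Q and Q is false.
By modus tollens, P must be false.

It is not the case that t² > 70


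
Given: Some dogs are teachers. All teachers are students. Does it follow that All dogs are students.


Premise 1: Some dogs are teachers.
Premise 2: All teachers are students.
Conclusion: All dogs are students.
Fallacy: illicit minor. The minor term (dogs) is distributed in the conclusion ('All dogs ...') but undistributed in its premise ('Some dogs are teachers' doesn't cover all dogs).
Only 'Some dogs are students' follows, not 'All'.

Invalid


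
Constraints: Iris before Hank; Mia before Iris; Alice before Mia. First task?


Constraints: Iris before Hank; Mia before Iris; Alice before Mia
The first task can have nothing scheduled before it, so it must never appear on the right of a 'before'.
Tasks appearing after some 'before': Hank, Iris, Mia.
The only task not in that list is Alice → it is first.

Alice


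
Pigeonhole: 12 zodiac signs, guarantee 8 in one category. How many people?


Pigeonhole: to guarantee k in one of n categories, need (k-1)×n + 1.
k = 8, n = 12
Minimum = (8-1) × 12 + 1 = 7 × 12 + 1

85


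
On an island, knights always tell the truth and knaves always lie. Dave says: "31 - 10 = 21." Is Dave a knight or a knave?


Statement: "31 - 10 = 21."
Actual: 31 - 10 = 21
Claimed: 21
Statement is TRUE → Dave tells the truth → Knight

Knight


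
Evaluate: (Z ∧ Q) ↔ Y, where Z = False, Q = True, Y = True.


Z = False, Q = True, Y = True
Step 1: Z ∧ Q = False AND True = False
Step 2: (False) ↔ Y: true when both sides have same truth value.
Result: False ↔ True = False

False


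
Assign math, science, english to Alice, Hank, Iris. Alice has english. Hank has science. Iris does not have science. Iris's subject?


From clues:
  Hank → science
  Alice → english
By elimination, Iris gets the remaining.

math


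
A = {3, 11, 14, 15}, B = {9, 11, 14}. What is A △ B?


A = {3, 11, 14, 15}
B = {9, 11, 14}
Operation: symmetric difference
In A only: [3, 15], in B only: [9]

{3, 9, 15}


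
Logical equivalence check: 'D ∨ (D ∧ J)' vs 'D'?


Expression 1: D ∨ (D ∧ J)
Expression 2: D
Truth table (D J | Expr1 Expr2):
  T T |   T     T
  T F |   T     T
  F T |   F     F
  F F |   F     F
All 4 rows agree, so the expressions are logically equivalent.

Yes


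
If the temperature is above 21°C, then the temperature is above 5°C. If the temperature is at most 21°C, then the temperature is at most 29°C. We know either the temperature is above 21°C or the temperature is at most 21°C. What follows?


Constructive dilemma: (P → Q) ∧ (R → S), P ∨ R ⊢ Q ∨ S
Premise 1: the temperature is above 21°C → the temperature is above 5°C
Premise 2: the temperature is at most 21°C → the temperature is at most 29°C
Premise 3: the temperature is above 21°C ∨ the temperature is at most 21°C
Case 1: Assuming the temperature is above 21°C, then by Premise 1, the temperature is above 5°C.
Case 2: Assuming the temperature is at most 21°C, then by Premise 2, the temperature is at most 29°C.
Since one of the temperature is above 21°C or the temperature is at most 21°C must hold, we get the temperature is above 5°C or the temperature is at most 29°C.

The temperature is above 5°C or the temperature is at most 29°C.


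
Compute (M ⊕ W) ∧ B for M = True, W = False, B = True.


M = True, W = False, B = True
Step 1: M ⊕ W = True XOR False = True
Step 2: True ∧ B = True AND True = True
XOR true when exactly one of M,W is true; then AND with B.

True


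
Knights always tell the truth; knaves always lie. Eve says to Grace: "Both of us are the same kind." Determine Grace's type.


Eve says: "Both of us are the same kind."
Case 1: Eve is a Knight (truth-teller)
  Statement is true → they ARE the same → Grace is also a Knight
Case 2: Eve is a Knave (liar)
  Statement is false → they are NOT the same → Grace is a Knight
In both cases, Grace is a Knight.

Knight


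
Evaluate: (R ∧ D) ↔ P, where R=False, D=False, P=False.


R = False, D = False, P = False
Expression: (R ∧ D) ↔ P
Step 1: R ∧ D = False AND False = False
Step 2: (False) ↔ P = (False iff False) = True

True


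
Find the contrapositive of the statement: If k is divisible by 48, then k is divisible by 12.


Original: If k is divisible by 48, then k is divisible by 12
Contrapositive: If ¬Q, then ¬P
Negate Q: not (k is divisible by 12)
Negate P: not (k is divisible by 48)

If not (k is divisible by 12), then not (k is divisible by 48).


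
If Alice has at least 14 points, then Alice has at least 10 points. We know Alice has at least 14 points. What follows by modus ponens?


Modus ponens: P → Q, P ⊢ Q
P: Alice has at least 14 points
Q: Alice has at least 10 points
We have P → Q and P is true.
By modus ponens, Q must be true.

Alice has at least 10 points


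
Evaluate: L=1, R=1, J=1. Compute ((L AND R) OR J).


L AND R = 1&1 = 1
1 OR 1 = 1

1


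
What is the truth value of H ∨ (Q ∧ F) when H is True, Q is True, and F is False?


H = True, Q = True, F = False
Step 1: Q ∧ F = True AND False = False
Step 2: H ∨ False = True OR False = True
AND evaluated first (higher precedence); then OR applied.

True


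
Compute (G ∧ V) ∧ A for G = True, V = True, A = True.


G = True, V = True, A = True
Step 1: G ∧ V = True AND True = True
Step 2: True ∧ A = True AND True = True
AND is true only when ALL operands are true.

True


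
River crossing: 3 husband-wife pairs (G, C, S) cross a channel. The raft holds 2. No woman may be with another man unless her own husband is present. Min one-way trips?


Label couples G, C, S (H = husband, W = wife).
Counting alone: 6 people, the raft carries 2 and someone must bring it back, so each round trip nets at most +1 on the far side until the last crossing → at least 9 trips. The jealousy constraint makes 9 impossible; the shortest valid schedule has 11:
1. WG+WC →  (far: WG,WC; near: HG,HC,HS,WS)
2. WG ←       (far: WC; near: HG,HC,HS,WG,WS)
3. WG+WS →  (far: WG,WC,WS; near: HG,HC,HS)
4. WG ←       (far: WC,WS; near: HG,HC,HS,WG)
5. HC+HS →  (far: HC,WC,HS,WS; near: HG,WG)
6. HC+WC ←  (far: HS,WS; near: HG,WG,HC,WC)
7. HG+HC →  (far: HG,HC,HS,WS; near: WG,WC)
8. WS ←       (far: HG,HC,HS; near: WG,WC,WS)
9. WG+WC →  (far: HG,WG,HC,WC,HS; near: WS)
10. HS ←      (far: HG,WG,HC,WC; near: HS,WS)
11. HS+WS → (far: all six; near: empty)
In every state each wife is either with her husband or with no other man.
Minimum trips = 11

11


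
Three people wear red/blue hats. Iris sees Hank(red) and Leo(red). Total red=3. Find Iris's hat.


Total red = 3, seen red = 2
Own red = 3 - 2 = 1
Iris's hat is red.

red


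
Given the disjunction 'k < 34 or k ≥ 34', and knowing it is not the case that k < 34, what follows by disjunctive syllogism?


Disjunctive syllogism: P ∨ Q, ¬P ⊢ Q
Disjunction: k < 34 ∨ k ≥ 34
We know it is not the case that k < 34.
By disjunctive syllogism, the other disjunct must be true.

k ≥ 34


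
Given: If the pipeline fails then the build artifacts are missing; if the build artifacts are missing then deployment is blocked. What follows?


Hypothetical syllogism: P → Q, Q → R ⊢ P → R
Premise 1: the pipeline fails → the build artifacts are missing
Premise 2: the build artifacts are missing → deployment is blocked
Chain the implications: the middle term (the build artifacts are missing) links the two.
Conclusion: If the pipeline fails, then deployment is blocked.

If the pipeline fails, then deployment is blocked.


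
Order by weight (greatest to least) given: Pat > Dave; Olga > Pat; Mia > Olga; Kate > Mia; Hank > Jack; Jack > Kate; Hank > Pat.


Constraints: Pat > Dave; Olga > Pat; Mia > Olga; Kate > Mia; Hank > Jack; Jack > Kate; Hank > Pat
Method: at each step, the next-highest is the one remaining person who never appears on the smaller side of a constraint between remaining people.
  Step 1: remaining {Hank, Jack, Olga, Mia, Pat, Kate, Dave}; on the smaller side: {Jack, Olga, Mia, Pat, Kate, Dave} → Hank is next (Hank > Jack; Hank > Pat).
  Step 2: remaining {Jack, Olga, Mia, Pat, Kate, Dave}; on the smaller side: {Olga, Mia, Pat, Kate, Dave} → Jack is next (Jack > Kate).
  Step 3: remaining {Olga, Mia, Pat, Kate, Dave}; on the smaller side: {Olga, Mia, Pat, Dave} → Kate is next (Kate > Mia).
  Step 4: remaining {Olga, Mia, Pat, Dave}; on the smaller side: {Olga, Pat, Dave} → Mia is next (Mia > Olga).
  Step 5: remaining {Olga, Pat, Dave}; on the smaller side: {Pat, Dave} → Olga is next (Olga > Pat).
  Step 6: remaining {Pat, Dave}; on the smaller side: {Dave} → Pat is next (Pat > Dave).
  Step 7: only Dave remains → lowest.
Final ranking (highest to lowest):

Hank > Jack > Kate > Mia > Olga > Pat > Dave


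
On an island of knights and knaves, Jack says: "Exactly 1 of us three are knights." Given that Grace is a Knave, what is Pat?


Jack claims exactly 1 knights among Jack, Grace, Pat.
Given: Grace is a Knave.

Case 1: Jack is a Knight (tells truth)
  Then exactly 1 of the three are knights.
  Counting Jack, Grace: 1 knight(s) so far. Need 0 more → Pat = Knave.
Case 2: Jack is a Knave (lies)
  Then the count is NOT 1.
  If Pat = Knight, count = 1 = 1 → claim would be true, contradicts lie.
  If Pat = Knave, count = 0 ≠ 1 → lie confirmed ✓

Pat is a Knave.

Knave


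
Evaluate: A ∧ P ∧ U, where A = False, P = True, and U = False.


A = False, P = True, U = False
Step 1: A ∧ P = False AND True = False
Step 2: (False) ∧ U = (False) AND False = False
AND is true only when ALL operands are true.

False


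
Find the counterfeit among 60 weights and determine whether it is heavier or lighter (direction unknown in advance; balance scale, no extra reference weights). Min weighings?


Let n = 60. 120 possibilities (n weights × lighter/heavier); each weighing has 3 outcomes.
Bound for k weighings: say the first weighing puts j weights on each pan. If it tips, the 2j weighed weights remain suspects (each with a known direction) and k-1 weighings give 3^(k-1) outcomes; 3^(k-1) is odd, so 2j ≤ 3^(k-1) - 1. If it balances, the n - 2j unweighed weights remain with direction unknown: 2(n - 2j) ≤ 3^(k-1) - 1 by the same parity argument. Adding, n ≤ (3^(k-1) - 1) + (3^(k-1) - 1)/2 = (3^k - 3)/2, and the classical three-group strategy achieves this (3 weights in 2 weighings, 12 in 3, 39 in 4, 120 in 5).
So we need the smallest k with (3^k - 3)/2 ≥ 60.
k = 4: (3^4 - 3)/2 = 39 < 60 ✗
k = 5: (3^5 - 3)/2 = 120 ≥ 60 ✓

5


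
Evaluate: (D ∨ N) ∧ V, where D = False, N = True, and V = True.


D = False, N = True, V = True
Step 1: D ∨ N = False OR True = True
Step 2: True ∧ V = True AND True = True
OR is true when at least one operand is true; AND requires both.

True


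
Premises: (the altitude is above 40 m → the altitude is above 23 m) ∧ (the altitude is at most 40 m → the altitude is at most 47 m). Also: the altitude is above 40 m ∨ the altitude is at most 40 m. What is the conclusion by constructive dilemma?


Constructive dilemma: (P → Q) ∧ (R → S), P ∨ R ⊢ Q ∨ S
Premise 1: the altitude is above 40 m → the altitude is above 23 m
Premise 2: the altitude is at most 40 m → the altitude is at most 47 m
Premise 3: the altitude is above 40 m ∨ the altitude is at most 40 m
Case 1: Assuming the altitude is above 40 m, then by Premise 1, the altitude is above 23 m.
Case 2: Assuming the altitude is at most 40 m, then by Premise 2, the altitude is at most 47 m.
Since one of the altitude is above 40 m or the altitude is at most 40 m must hold, we get the altitude is above 23 m or the altitude is at most 47 m.

The altitude is above 23 m or the altitude is at most 47 m.


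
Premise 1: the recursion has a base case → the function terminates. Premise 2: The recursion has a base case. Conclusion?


Modus ponens: P → Q, P ⊢ Q
P: the recursion has a base case
Q: the function terminates
We have P → Q and P is true.
By modus ponens, Q must be true.

The function terminates


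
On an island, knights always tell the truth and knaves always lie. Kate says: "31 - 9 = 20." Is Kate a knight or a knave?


Statement: "31 - 9 = 20."
Actual: 31 - 9 = 22
Claimed: 20
Statement is FALSE → Kate lies → Knave

Knave


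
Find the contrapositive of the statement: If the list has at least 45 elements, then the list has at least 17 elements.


Original: If the list has at least 45 elements, then the list has at least 17 elements
Contrapositive: If ¬Q, then ¬P
Negate Q: not (the list has at least 17 elements)
Negate P: not (the list has at least 45 elements)

If not (the list has at least 17 elements), then not (the list has at least 45 elements).


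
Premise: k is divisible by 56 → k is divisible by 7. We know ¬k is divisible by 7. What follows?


Modus tollens: P → Q, ¬Q ⊢ ¬P
P: k is divisible by 56
Q: k is divisible by 7
We have P → Q and Q is false.
By modus tollens, P must be false.

It is not the case that k is divisible by 56


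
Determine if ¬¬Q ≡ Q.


Expression 1: ¬¬Q
Expression 2: Q
Truth table (Q | Expr1 Expr2):
  T |   T     T
  F |   F     F
All 2 rows agree, so the expressions are logically equivalent.

Yes


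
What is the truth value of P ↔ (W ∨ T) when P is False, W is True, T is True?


P = False, W = True, T = True
Step 1: W ∨ T = True OR True = True
Step 2: P ↔ (True): true when both sides have same truth value.
Result: False ↔ True = False

False


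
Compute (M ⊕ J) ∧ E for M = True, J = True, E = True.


M = True, J = True, E = True
Step 1: M ⊕ J = True XOR True = False
Step 2: False ∧ E = False AND True = False
XOR true when exactly one of M,J is true; then AND with E.

False


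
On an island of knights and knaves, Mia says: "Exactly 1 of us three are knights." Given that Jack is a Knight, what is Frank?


Mia claims exactly 1 knights among Mia, Jack, Frank.
Given: Jack is a Knight.

Case 1: Mia is a Knight (tells truth)
  Then exactly 1 of the three are knights.
  Counting Mia, Jack: 2 knight(s) so far. Need -1 more → impossible.
Case 2: Mia is a Knave (lies)
  Then the count is NOT 1.
  If Frank = Knave, count = 1 = 1 → claim would be true, contradicts lie.
  If Frank = Knight, count = 2 ≠ 1 → lie confirmed ✓

Frank is a Knight.

Knight


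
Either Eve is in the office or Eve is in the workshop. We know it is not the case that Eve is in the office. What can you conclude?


Disjunctive syllogism: P ∨ Q, ¬P ⊢ Q
Disjunction: Eve is in the office ∨ Eve is in the workshop
We know it is not the case that Eve is in the office.
By disjunctive syllogism, the other disjunct must be true.

Eve is in the workshop


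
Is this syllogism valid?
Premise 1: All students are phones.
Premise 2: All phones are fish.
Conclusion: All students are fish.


Premise 1: All students are phones.
Premise 2: All phones are fish.
Conclusion: All students are fish.
Barbara syllogism (AAA-1): All A are B, All B are C → All A are C.
Middle term (phones) distributed in premise 2.

Valid


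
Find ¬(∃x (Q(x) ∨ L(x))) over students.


Original: ∃x (Q(x) ∨ L(x))
Rule: ¬∀→∃, ¬∃→∀, negate predicate.
Negation: ∀x (¬Q(x) ∧ ¬L(x))

∀x (¬Q(x) ∧ ¬L(x))


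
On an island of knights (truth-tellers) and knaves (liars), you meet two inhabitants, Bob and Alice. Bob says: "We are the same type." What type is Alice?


Bob says: "We are the same type."
Case 1: Bob is a Knight (truth-teller)
  Statement is true → they ARE the same → Alice is also a Knight
Case 2: Bob is a Knave (liar)
  Statement is false → they are NOT the same → Alice is a Knight
In both cases, Alice is a Knight.

Knight


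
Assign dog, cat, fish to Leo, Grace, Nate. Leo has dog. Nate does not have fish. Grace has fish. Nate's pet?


From clues:
  Leo → dog
  Grace → fish
By elimination, Nate gets the remaining.

cat


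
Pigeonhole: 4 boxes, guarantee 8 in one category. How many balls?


Pigeonhole: to guarantee k in one of n categories, need (k-1)×n + 1.
k = 8, n = 4
Minimum = (8-1) × 4 + 1 = 7 × 4 + 1

29


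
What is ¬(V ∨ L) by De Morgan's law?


De Morgan's law: ¬(P ∨ Q) ≡ ¬P ∧ ¬Q
¬(V ∨ L) = ¬V ∧ ¬L

¬V ∧ ¬L


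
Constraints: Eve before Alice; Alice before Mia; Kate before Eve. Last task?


Constraints: Eve before Alice; Alice before Mia; Kate before Eve
The last task can have nothing scheduled after it, so it must never appear on the left of a 'before'.
Tasks appearing before some other task: Eve, Alice, Kate.
The only task not in that list is Mia → it is last.

Mia


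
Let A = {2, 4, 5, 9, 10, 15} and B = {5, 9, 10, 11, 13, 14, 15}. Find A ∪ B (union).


A = {2, 4, 5, 9, 10, 15}
B = {5, 9, 10, 11, 13, 14, 15}
Operation: union
All elements combined: 2, 4, 5, 9, 10, 11, 13, 14, 15

{2, 4, 5, 9, 10, 11, 13, 14, 15}


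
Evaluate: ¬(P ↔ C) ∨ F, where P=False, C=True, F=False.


P = False, C = True, F = False
Expression: ¬(P ↔ C) ∨ F
Step 1: P ↔ C = (False iff True) = False
Step 2: ¬(P ↔ C) = NOT False = True
Step 3: (True) ∨ F = True OR False = True

True


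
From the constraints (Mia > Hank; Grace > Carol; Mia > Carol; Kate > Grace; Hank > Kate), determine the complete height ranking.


Constraints: Mia > Hank; Grace > Carol; Mia > Carol; Kate > Grace; Hank > Kate
Method: at each step, the next-highest is the one remaining person who never appears on the smaller side of a constraint between remaining people.
  Step 1: remaining {Kate, Grace, Carol, Mia, Hank}; on the smaller side: {Kate, Grace, Carol, Hank} → Mia is next (Mia > Hank; Mia > Carol).
  Step 2: remaining {Kate, Grace, Carol, Hank}; on the smaller side: {Kate, Grace, Carol} → Hank is next (Hank > Kate).
  Step 3: remaining {Kate, Grace, Carol}; on the smaller side: {Grace, Carol} → Kate is next (Kate > Grace).
  Step 4: remaining {Grace, Carol}; on the smaller side: {Carol} → Grace is next (Grace > Carol).
  Step 5: only Carol remains → lowest.
Final ranking (highest to lowest):

Mia > Hank > Kate > Grace > Carol


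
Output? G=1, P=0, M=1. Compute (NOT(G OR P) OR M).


G OR P = 1
NOT(1) = 0
0 OR 1 = 1

1


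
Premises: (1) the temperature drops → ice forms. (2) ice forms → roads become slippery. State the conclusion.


Hypothetical syllogism: P → Q, Q → R ⊢ P → R
Premise 1: the temperature drops → ice forms
Premise 2: ice forms → roads become slippery
Chain the implications: the middle term (ice forms) links the two.
Conclusion: If the temperature drops, then roads become slippery.

If the temperature drops, then roads become slippery.


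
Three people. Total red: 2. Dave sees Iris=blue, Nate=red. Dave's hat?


Total red = 2, seen red = 1
Own red = 2 - 1 = 1
Dave's hat is red.

red


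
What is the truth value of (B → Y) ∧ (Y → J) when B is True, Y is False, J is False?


B = True, Y = False, J = False
Step 1: B → Y is false only when B=True and Y=False. Result: False
Step 2: Y → J is false only when Y=True and J=False. Result: True
Step 3: False ∧ True = False

False


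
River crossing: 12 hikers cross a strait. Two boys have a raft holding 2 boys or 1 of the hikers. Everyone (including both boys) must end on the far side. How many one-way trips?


Per crossing of one of the hikers: boys→, one←, one of the hikers→, one← = 4 trips
12 × 4 = 48, + 1 final boys→ = 49
Minimum trips = 49

49


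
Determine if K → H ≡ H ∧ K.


Expression 1: K → H
Expression 2: H ∧ K
Truth table (K H | Expr1 Expr2):
  T T |   T     T
  T F |   F     F
  F T |   T     F   ← differ
  F F |   T     F   ← differ
Counterexample: K=F, H=T gives Expr1 = T but Expr2 = F, so the expressions are NOT logically equivalent.

No


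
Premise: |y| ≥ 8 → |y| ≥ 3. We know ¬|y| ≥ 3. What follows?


Modus tollens: P → Q, ¬Q ⊢ ¬P
P: |y| ≥ 8
Q: |y| ≥ 3
We have P → Q and Q is false.
By modus tollens, P must be false.

It is not the case that |y| ≥ 8


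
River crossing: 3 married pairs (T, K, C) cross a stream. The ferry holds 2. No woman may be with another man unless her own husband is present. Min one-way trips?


Label couples T, K, C (H = husband, W = wife).
Counting alone: 6 people, the ferry carries 2 and someone must bring it back, so each round trip nets at most +1 on the far side until the last crossing → at least 9 trips. The jealousy constraint makes 9 impossible; the shortest valid schedule has 11:
1. WT+WK →  (far: WT,WK; near: HT,HK,HC,WC)
2. WT ←       (far: WK; near: HT,HK,HC,WT,WC)
3. WT+WC →  (far: WT,WK,WC; near: HT,HK,HC)
4. WT ←       (far: WK,WC; near: HT,HK,HC,WT)
5. HK+HC →  (far: HK,WK,HC,WC; near: HT,WT)
6. HK+WK ←  (far: HC,WC; near: HT,WT,HK,WK)
7. HT+HK →  (far: HT,HK,HC,WC; near: WT,WK)
8. WC ←       (far: HT,HK,HC; near: WT,WK,WC)
9. WT+WK →  (far: HT,WT,HK,WK,HC; near: WC)
10. HC ←      (far: HT,WT,HK,WK; near: HC,WC)
11. HC+WC → (far: all six; near: empty)
In every state each wife is either with her husband or with no other man.
Minimum trips = 11

11


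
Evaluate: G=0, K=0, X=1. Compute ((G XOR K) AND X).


G XOR K = 0^0 = 0
0 AND 1 = 0

0


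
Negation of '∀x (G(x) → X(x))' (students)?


Original: ∀x (G(x) → X(x))
Rule: ¬∀→∃, ¬∃→∀, negate predicate.
Negation: ∃x (G(x) ∧ ¬X(x))

∃x (G(x) ∧ ¬X(x))


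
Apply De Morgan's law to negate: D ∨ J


De Morgan's law: ¬(P ∨ Q) ≡ ¬P ∧ ¬Q
¬(D ∨ J) = ¬D ∧ ¬J

¬D ∧ ¬J


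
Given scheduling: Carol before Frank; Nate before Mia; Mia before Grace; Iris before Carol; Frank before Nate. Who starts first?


Constraints: Carol before Frank; Nate before Mia; Mia before Grace; Iris before Carol; Frank before Nate
The first task can have nothing scheduled before it, so it must never appear on the right of a 'before'.
Tasks appearing after some 'before': Frank, Mia, Grace, Carol, Nate.
The only task not in that list is Iris → it is first.

Iris


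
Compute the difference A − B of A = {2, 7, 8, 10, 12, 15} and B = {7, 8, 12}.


A = {2, 7, 8, 10, 12, 15}
B = {7, 8, 12}
Operation: difference A − B
In A but not B: 2, 10, 15

{2, 10, 15}


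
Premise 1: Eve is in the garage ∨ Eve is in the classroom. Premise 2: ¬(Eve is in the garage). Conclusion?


Disjunctive syllogism: P ∨ Q, ¬P ⊢ Q
Disjunction: Eve is in the garage ∨ Eve is in the classroom
We know it is not the case that Eve is in the garage.
By disjunctive syllogism, the other disjunct must be true.

Eve is in the classroom


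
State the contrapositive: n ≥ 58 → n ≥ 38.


Original: If n ≥ 58, then n ≥ 38
Contrapositive: If ¬Q, then ¬P
Negate Q: not (n ≥ 38)
Negate P: not (n ≥ 58)

If not (n ≥ 38), then not (n ≥ 58).


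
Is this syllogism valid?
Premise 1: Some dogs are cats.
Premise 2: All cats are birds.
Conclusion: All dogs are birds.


Premise 1: Some dogs are cats.
Premise 2: All cats are birds.
Conclusion: All dogs are birds.
Fallacy: illicit minor. The minor term (dogs) is distributed in the conclusion ('All dogs ...') but undistributed in its premise ('Some dogs are cats' doesn't cover all dogs).
Only 'Some dogs are birds' follows, not 'All'.

Invalid


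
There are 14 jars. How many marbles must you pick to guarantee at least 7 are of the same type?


Pigeonhole: to guarantee k in one of n categories, need (k-1)×n + 1.
k = 7, n = 14
Minimum = (7-1) × 14 + 1 = 6 × 14 + 1

85


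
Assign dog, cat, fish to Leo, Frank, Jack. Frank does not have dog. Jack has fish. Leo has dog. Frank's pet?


From clues:
  Jack → fish
  Leo → dog
By elimination, Frank gets the remaining.

cat


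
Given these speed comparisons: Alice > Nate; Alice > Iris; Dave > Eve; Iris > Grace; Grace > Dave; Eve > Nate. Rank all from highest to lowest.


Constraints: Alice > Nate; Alice > Iris; Dave > Eve; Iris > Grace; Grace > Dave; Eve > Nate
Method: at each step, the next-highest is the one remaining person who never appears on the smaller side of a constraint between remaining people.
  Step 1: remaining {Eve, Alice, Iris, Nate, Grace, Dave}; on the smaller side: {Eve, Iris, Nate, Grace, Dave} → Alice is next (Alice > Nate; Alice > Iris).
  Step 2: remaining {Eve, Iris, Nate, Grace, Dave}; on the smaller side: {Eve, Nate, Grace, Dave} → Iris is next (Iris > Grace).
  Step 3: remaining {Eve, Nate, Grace, Dave}; on the smaller side: {Eve, Nate, Dave} → Grace is next (Grace > Dave).
  Step 4: remaining {Eve, Nate, Dave}; on the smaller side: {Eve, Nate} → Dave is next (Dave > Eve).
  Step 5: remaining {Eve, Nate}; on the smaller side: {Nate} → Eve is next (Eve > Nate).
  Step 6: only Nate remains → lowest.
Final ranking (highest to lowest):

Alice > Iris > Grace > Dave > Eve > Nate


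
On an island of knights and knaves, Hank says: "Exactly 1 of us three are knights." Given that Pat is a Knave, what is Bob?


Hank claims exactly 1 knights among Hank, Pat, Bob.
Given: Pat is a Knave.

Case 1: Hank is a Knight (tells truth)
  Then exactly 1 of the three are knights.
  Counting Hank, Pat: 1 knight(s) so far. Need 0 more → Bob = Knave.
Case 2: Hank is a Knave (lies)
  Then the count is NOT 1.
  If Bob = Knight, count = 1 = 1 → claim would be true, contradicts lie.
  If Bob = Knave, count = 0 ≠ 1 → lie confirmed ✓

Bob is a Knave.

Knave


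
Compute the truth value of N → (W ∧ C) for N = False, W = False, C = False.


N = False, W = False, C = False
Step 1: W ∧ C = False AND False = False
Step 2: N → (False): false only when N=True and consequent=False.
Result: True

True


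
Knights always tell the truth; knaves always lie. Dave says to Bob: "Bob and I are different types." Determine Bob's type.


Dave says: "Bob and I are different types."
Case 1: Dave is a Knight (truth-teller)
  Statement is true → they ARE different → Bob is a Knave
Case 2: Dave is a Knave (liar)
  Statement is false → they are NOT different → Bob is a Knave
In both cases, Bob is a Knave.

Knave


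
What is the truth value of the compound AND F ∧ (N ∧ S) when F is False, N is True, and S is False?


F = False, N = True, S = False
Step 1: N ∧ S = True AND False = False
Step 2: F ∧ False = False AND False = False
AND is true only when ALL operands are true.

False


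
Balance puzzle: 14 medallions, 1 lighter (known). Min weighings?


Each weighing has 3 outcomes (left heavy / balance / right heavy), so k weighings distinguish at most 3^k cases; splitting into three near-equal groups achieves this.
Need 3^k ≥ 14: 3^2 = 9 < 14 ≤ 3^3 = 27
k = ⌈log₃(14)⌉ = 3

3


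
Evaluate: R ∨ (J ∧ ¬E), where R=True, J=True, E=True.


R = True, J = True, E = True
Expression: R ∨ (J ∧ ¬E)
Step 1: ¬E = NOT True = False
Step 2: J ∧ ¬E = True AND False = False
Step 3: R ∨ (False) = True OR False = True

True


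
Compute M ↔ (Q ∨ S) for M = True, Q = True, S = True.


M = True, Q = True, S = True
Step 1: Q ∨ S = True OR True = True
Step 2: M ↔ (True): true when both sides have same truth value.
Result: True ↔ True = True

True


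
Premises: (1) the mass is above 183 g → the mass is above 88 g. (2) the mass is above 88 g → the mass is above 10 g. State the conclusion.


Hypothetical syllogism: P → Q, Q → R ⊢ P → R
Premise 1: the mass is above 183 g → the mass is above 88 g
Premise 2: the mass is above 88 g → the mass is above 10 g
Chain the implications: the middle term (the mass is above 88 g) links the two.
Conclusion: If the mass is above 183 g, then the mass is above 10 g.

If the mass is above 183 g, then the mass is above 10 g.


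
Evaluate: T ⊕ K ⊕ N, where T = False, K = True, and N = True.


T = False, K = True, N = True
Step 1: T ⊕ K = False XOR True = True
Step 2: True ⊕ N = True XOR True = False
XOR is true when an odd number of operands are true.

False


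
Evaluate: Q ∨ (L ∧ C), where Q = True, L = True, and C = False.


Q = True, L = True, C = False
Step 1: L ∧ C = True AND False = False
Step 2: Q ∨ False = True OR False = True
AND evaluated first (higher precedence); then OR applied.

True


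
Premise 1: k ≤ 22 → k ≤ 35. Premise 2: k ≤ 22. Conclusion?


Modus ponens: P → Q, P ⊢ Q
P: k ≤ 22
Q: k ≤ 35
We have P → Q and P is true.
By modus ponens, Q must be true.

k ≤ 35


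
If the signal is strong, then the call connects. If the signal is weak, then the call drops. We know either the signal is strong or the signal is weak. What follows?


Constructive dilemma: (P → Q) ∧ (R → S), P ∨ R ⊢ Q ∨ S
Premise 1: the signal is strong → the call connects
Premise 2: the signal is weak → the call drops
Premise 3: the signal is strong ∨ the signal is weak
Case 1: Assuming the signal is strong, then by Premise 1, the call connects.
Case 2: Assuming the signal is weak, then by Premise 2, the call drops.
Since one of the signal is strong or the signal is weak must hold, we get the call connects or the call drops.

The call connects or the call drops.


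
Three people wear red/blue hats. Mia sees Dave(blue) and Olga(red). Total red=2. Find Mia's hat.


Total red = 2, seen red = 1
Own red = 2 - 1 = 1
Mia's hat is red.

red


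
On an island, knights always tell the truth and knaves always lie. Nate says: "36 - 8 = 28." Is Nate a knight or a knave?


Statement: "36 - 8 = 28."
Actual: 36 - 8 = 28
Claimed: 28
Statement is TRUE → Nate tells the truth → Knight

Knight


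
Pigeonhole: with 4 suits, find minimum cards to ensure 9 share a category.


Pigeonhole: to guarantee k in one of n categories, need (k-1)×n + 1.
k = 9, n = 4
Minimum = (9-1) × 4 + 1 = 8 × 4 + 1

33


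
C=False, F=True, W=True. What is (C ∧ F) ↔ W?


C = False, F = True, W = True
Expression: (C ∧ F) ↔ W
Step 1: C ∧ F = False AND True = False
Step 2: (False) ↔ W = (False iff True) = False

False


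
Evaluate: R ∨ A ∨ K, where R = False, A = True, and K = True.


R = False, A = True, K = True
Step 1: R ∨ A = False OR True = True
Step 2: True ∨ K = True OR True = True
OR is true when at least one operand is true.

True


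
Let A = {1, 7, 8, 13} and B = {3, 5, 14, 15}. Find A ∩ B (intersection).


A = {1, 7, 8, 13}
B = {3, 5, 14, 15}
Operation: intersection
Elements in both: none

∅


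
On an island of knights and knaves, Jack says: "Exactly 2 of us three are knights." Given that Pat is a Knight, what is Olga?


Jack claims exactly 2 knights among Jack, Pat, Olga.
Given: Pat is a Knight.

Case 1: Jack is a Knight (tells truth)
  Then exactly 2 of the three are knights.
  Counting Jack, Pat: 2 knight(s) so far. Need 0 more → Olga = Knave.
Case 2: Jack is a Knave (lies)
  Then the count is NOT 2.
  If Olga = Knight, count = 2 = 2 → claim would be true, contradicts lie.
  If Olga = Knave, count = 1 ≠ 2 → lie confirmed ✓

Olga is a Knave.

Knave


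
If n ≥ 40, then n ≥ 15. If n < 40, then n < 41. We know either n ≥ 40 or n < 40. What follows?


Constructive dilemma: (P → Q) ∧ (R → S), P ∨ R ⊢ Q ∨ S
Premise 1: n ≥ 40 → n ≥ 15
Premise 2: n < 40 → n < 41
Premise 3: n ≥ 40 ∨ n < 40
Case 1: Assuming n ≥ 40, then by Premise 1, n ≥ 15.
Case 2: Assuming n < 40, then by Premise 2, n < 41.
Since one of n ≥ 40 or n < 40 must hold, we get n ≥ 15 or n < 41.

n ≥ 15 or n < 41.


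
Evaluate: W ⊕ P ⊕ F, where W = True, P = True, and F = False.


W = True, P = True, F = False
Step 1: W ⊕ P = True XOR True = False
Step 2: False ⊕ F = False XOR False = False
XOR is true when an odd number of operands are true.

False


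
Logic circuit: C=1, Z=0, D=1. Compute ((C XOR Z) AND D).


C XOR Z = 1^0 = 1
1 AND 1 = 1

1


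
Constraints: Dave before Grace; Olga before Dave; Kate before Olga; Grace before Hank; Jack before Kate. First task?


Constraints: Dave before Grace; Olga before Dave; Kate before Olga; Grace before Hank; Jack before Kate
The first task can have nothing scheduled before it, so it must never appear on the right of a 'before'.
Tasks appearing after some 'before': Grace, Dave, Olga, Hank, Kate.
The only task not in that list is Jack → it is first.

Jack


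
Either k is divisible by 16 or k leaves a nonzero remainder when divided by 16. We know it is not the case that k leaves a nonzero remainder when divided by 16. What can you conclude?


Disjunctive syllogism: P ∨ Q, ¬P ⊢ Q
Disjunction: k is divisible by 16 ∨ k leaves a nonzero remainder when divided by 16
We know it is not the case that k leaves a nonzero remainder when divided by 16.
By disjunctive syllogism, the other disjunct must be true.

k is divisible by 16


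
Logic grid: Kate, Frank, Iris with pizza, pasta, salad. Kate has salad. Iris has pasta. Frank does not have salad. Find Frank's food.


From clues:
  Iris → pasta
  Kate → salad
By elimination, Frank gets the remaining.

pizza


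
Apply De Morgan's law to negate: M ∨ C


De Morgan's law: ¬(P ∨ Q) ≡ ¬P ∧ ¬Q
¬(M ∨ C) = ¬M ∧ ¬C

¬M ∧ ¬C


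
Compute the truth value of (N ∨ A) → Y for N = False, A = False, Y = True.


N = False, A = False, Y = True
Step 1: N ∨ A = False OR False = False
Step 2: (False) → Y: false only when antecedent=True and Y=False.
Result: True

True


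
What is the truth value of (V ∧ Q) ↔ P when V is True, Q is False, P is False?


V = True, Q = False, P = False
Step 1: V ∧ Q = True AND False = False
Step 2: (False) ↔ P: true when both sides have same truth value.
Result: False ↔ False = True

True


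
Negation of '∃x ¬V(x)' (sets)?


Original: ∃x ¬V(x)
Rule: ¬∀→∃, ¬∃→∀, negate predicate.
Negation: ∀x V(x)

∀x V(x)


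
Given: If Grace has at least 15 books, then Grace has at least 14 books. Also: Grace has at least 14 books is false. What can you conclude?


Modus tollens: P → Q, ¬Q ⊢ ¬P
P: Grace has at least 15 books
Q: Grace has at least 14 books
We have P → Q and Q is false.
By modus tollens, P must be false.

It is not the case that Grace has at least 15 books


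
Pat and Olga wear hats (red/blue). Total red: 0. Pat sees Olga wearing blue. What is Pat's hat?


Total red = 0, Olga = blue
Red accounted for: 0
Remaining for Pat: 0
Pat's hat is blue.

blue


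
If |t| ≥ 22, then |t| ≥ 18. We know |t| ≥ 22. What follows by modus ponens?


Modus ponens: P → Q, P ⊢ Q
P: |t| ≥ 22
Q: |t| ≥ 18
We have P → Q and P is true.
By modus ponens, Q must be true.

|t| ≥ 18


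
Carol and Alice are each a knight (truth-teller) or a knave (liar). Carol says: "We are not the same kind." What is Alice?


Carol says: "We are not the same kind."
Case 1: Carol is a Knight (truth-teller)
  Statement is true → they ARE different → Alice is a Knave
Case 2: Carol is a Knave (liar)
  Statement is false → they are NOT different → Alice is a Knave
In both cases, Alice is a Knave.

Knave


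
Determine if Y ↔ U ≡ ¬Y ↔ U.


Expression 1: Y ↔ U
Expression 2: ¬Y ↔ U
Truth table (Y U | Expr1 Expr2):
  T T |   T     F   ← differ
  T F |   F     T   ← differ
  F T |   F     T   ← differ
  F F |   T     F   ← differ
Counterexample: Y=T, U=T gives Expr1 = T but Expr2 = F, so the expressions are NOT logically equivalent.

No


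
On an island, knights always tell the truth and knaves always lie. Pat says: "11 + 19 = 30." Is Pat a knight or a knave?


Statement: "11 + 19 = 30."
Actual: 11 + 19 = 30
Claimed: 30
Statement is TRUE → Pat tells the truth → Knight

Knight


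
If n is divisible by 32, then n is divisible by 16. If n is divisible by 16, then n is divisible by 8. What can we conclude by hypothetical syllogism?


Hypothetical syllogism: P → Q, Q → R ⊢ P → R
Premise 1: n is divisible by 32 → n is divisible by 16
Premise 2: n is divisible by 16 → n is divisible by 8
Chain the implications: the middle term (n is divisible by 16) links the two.
Conclusion: If n is divisible by 32, then n is divisible by 8.

If n is divisible by 32, then n is divisible by 8.


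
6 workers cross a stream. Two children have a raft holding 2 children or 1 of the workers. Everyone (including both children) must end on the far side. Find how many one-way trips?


Per crossing of one of the workers: children→, one←, one of the workers→, one← = 4 trips
6 × 4 = 24, + 1 final children→ = 25
Minimum trips = 25

25


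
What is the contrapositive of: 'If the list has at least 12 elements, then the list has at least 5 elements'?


Original: If the list has at least 12 elements, then the list has at least 5 elements
Contrapositive: If ¬Q, then ¬P
Negate Q: not (the list has at least 5 elements)
Negate P: not (the list has at least 12 elements)

If not (the list has at least 5 elements), then not (the list has at least 12 elements).


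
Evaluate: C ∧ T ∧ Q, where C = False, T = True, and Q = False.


C = False, T = True, Q = False
Step 1: C ∧ T = False AND True = False
Step 2: (False) ∧ Q = (False) AND False = False
AND is true only when ALL operands are true.

False


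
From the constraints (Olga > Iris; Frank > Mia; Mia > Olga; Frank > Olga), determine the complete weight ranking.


Constraints: Olga > Iris; Frank > Mia; Mia > Olga; Frank > Olga
Method: at each step, the next-highest is the one remaining person who never appears on the smaller side of a constraint between remaining people.
  Step 1: remaining {Olga, Iris, Frank, Mia}; on the smaller side: {Olga, Iris, Mia} → Frank is next (Frank > Mia; Frank > Olga).
  Step 2: remaining {Olga, Iris, Mia}; on the smaller side: {Olga, Iris} → Mia is next (Mia > Olga).
  Step 3: remaining {Olga, Iris}; on the smaller side: {Iris} → Olga is next (Olga > Iris).
  Step 4: only Iris remains → lowest.
Final ranking (highest to lowest):

Frank > Mia > Olga > Iris
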